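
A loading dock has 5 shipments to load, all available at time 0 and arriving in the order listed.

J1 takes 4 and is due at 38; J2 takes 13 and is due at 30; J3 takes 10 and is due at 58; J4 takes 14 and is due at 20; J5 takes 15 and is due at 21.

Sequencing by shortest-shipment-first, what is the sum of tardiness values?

56

SPT (increasing processing time): J1 J3 J2 J4 J5.
J1: 0→4, due 38, tardiness 0
J3: 4→14, due 58, tardiness 0
J2: 14→27, due 30, tardiness 0
J4: 27→41, due 20, tardiness 21
J5: 41→56, due 21, tardiness 35
Sum = 0+0+0+21+35 = 56.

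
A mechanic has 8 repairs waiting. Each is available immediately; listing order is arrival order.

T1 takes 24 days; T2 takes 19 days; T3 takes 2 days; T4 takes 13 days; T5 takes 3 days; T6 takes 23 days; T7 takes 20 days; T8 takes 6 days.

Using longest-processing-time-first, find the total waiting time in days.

536

LPT (decreasing processing time): T1 T6 T7 T2 T4 T8 T5 T3.
T1: waits 0, runs 0→24
T6: waits 24, runs 24→47
T7: waits 47, runs 47→67
T2: waits 67, runs 67→86
T4: waits 86, runs 86→99
T8: waits 99, runs 99→105
T5: waits 105, runs 105→108
T3: waits 108, runs 108→110
Sum = 0+24+47+67+86+99+105+108 = 536.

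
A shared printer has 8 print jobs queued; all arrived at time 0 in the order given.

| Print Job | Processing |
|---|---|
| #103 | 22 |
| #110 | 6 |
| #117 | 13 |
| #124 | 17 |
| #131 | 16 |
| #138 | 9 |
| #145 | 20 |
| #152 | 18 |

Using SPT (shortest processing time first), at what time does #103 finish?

121

SPT (increasing processing time): #110 #138 #117 #131 #124 #152 #145 #103.
#110: 0→6
#138: 6→15
#117: 15→28
#131: 28→44
#124: 44→61
#152: 61→79
#145: 79→99
#103: 99→121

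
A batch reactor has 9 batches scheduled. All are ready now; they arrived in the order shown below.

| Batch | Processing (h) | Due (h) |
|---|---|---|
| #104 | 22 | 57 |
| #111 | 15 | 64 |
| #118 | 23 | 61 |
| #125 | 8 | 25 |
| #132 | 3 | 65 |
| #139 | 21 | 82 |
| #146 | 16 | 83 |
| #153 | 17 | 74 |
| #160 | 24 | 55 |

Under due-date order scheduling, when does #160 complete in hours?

EDD (increasing due date): #125 #160 #104 #118 #111 #132 #153 #139 #146.
#125: 0→8
#160: 8→32

32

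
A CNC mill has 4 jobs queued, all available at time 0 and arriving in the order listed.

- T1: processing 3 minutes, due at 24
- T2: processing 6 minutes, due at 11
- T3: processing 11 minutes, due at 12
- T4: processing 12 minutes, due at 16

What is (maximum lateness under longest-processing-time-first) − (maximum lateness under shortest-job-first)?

2

LPT (decreasing processing time): T4 T3 T2 T1.
T4: 0→12, due 16, lateness -4
T3: 12→23, due 12, lateness 11
T2: 23→29, due 11, lateness 18
T1: 29→32, due 24, lateness 8
Maximum = 18.
SPT (increasing processing time): T1 T2 T3 T4.
T1: 0→3, due 24, lateness -21
T2: 3→9, due 11, lateness -2
T3: 9→20, due 12, lateness 8
T4: 20→32, due 16, lateness 16
Maximum = 16.
Difference = 18 − 16 = 2.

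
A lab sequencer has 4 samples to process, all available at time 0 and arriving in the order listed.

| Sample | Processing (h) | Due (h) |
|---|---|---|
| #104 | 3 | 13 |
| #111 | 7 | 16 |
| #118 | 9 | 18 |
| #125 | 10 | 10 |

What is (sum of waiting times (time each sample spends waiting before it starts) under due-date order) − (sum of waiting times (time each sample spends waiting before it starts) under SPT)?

EDD (increasing due date): #125 #104 #111 #118.
#125: waits 0, runs 0→10
#104: waits 10, runs 10→13
#111: waits 13, runs 13→20
#118: waits 20, runs 20→29
Sum = 0+10+13+20 = 43.
SPT (increasing processing time): #104 #111 #118 #125.
#104: waits 0, runs 0→3
#111: waits 3, runs 3→10
#118: waits 10, runs 10→19
#125: waits 19, runs 19→29
Sum = 0+3+10+19 = 32.
Difference = 43 − 32 = 11.

11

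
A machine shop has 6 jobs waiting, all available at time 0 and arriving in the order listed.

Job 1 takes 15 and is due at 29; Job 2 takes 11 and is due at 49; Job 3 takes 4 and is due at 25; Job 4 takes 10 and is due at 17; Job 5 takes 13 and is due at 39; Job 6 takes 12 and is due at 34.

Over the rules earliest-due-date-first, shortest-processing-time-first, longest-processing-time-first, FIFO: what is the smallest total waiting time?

EDD (increasing due date): Job 4 Job 3 Job 1 Job 6 Job 5 Job 2.
Job 4: waits 0, runs 0→10
Job 3: waits 10, runs 10→14
Job 1: waits 14, runs 14→29
Job 6: waits 29, runs 29→41
Job 5: waits 41, runs 41→54
Job 2: waits 54, runs 54→65
Sum = 0+10+14+29+41+54 = 148.
SPT (increasing processing time): Job 3 Job 4 Job 2 Job 6 Job 5 Job 1.
Job 3: waits 0, runs 0→4
Job 4: waits 4, runs 4→14
Job 2: waits 14, runs 14→25
Job 6: waits 25, runs 25→37
Job 5: waits 37, runs 37→50
Job 1: waits 50, runs 50→65
Sum = 0+4+14+25+37+50 = 130.
LPT (decreasing processing time): Job 1 Job 5 Job 6 Job 2 Job 4 Job 3.
Job 1: waits 0, runs 0→15
Job 5: waits 15, runs 15→28
Job 6: waits 28, runs 28→40
Job 2: waits 40, runs 40→51
Job 4: waits 51, runs 51→61
Job 3: waits 61, runs 61→65
Sum = 0+15+28+40+51+61 = 195.
FIFO (arrival order): Job 1 Job 2 Job 3 Job 4 Job 5 Job 6.
Job 1: waits 0, runs 0→15
Job 2: waits 15, runs 15→26
Job 3: waits 26, runs 26→30
Job 4: waits 30, runs 30→40
Job 5: waits 40, runs 40→53
Job 6: waits 53, runs 53→65
Sum = 0+15+26+30+40+53 = 164.
EDD 148, SPT 130, LPT 195, FIFO 164 → minimum 130.

130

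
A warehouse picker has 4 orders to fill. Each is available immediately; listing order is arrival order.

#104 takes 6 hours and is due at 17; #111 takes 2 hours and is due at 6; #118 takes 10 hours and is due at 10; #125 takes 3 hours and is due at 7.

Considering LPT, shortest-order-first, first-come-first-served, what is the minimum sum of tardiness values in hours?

11

LPT (decreasing processing time): #118 #104 #125 #111.
#118: 0→10, due 10, tardiness 0
#104: 10→16, due 17, tardiness 0
#125: 16→19, due 7, tardiness 12
#111: 19→21, due 6, tardiness 15
Sum = 0+0+12+15 = 27.
SPT (increasing processing time): #111 #125 #104 #118.
#111: 0→2, due 6, tardiness 0
#125: 2→5, due 7, tardiness 0
#104: 5→11, due 17, tardiness 0
#118: 11→21, due 10, tardiness 11
Sum = 0+0+0+11 = 11.
FIFO (arrival order): #104 #111 #118 #125.
#104: 0→6, due 17, tardiness 0
#111: 6→8, due 6, tardiness 2
#118: 8→18, due 10, tardiness 8
#125: 18→21, due 7, tardiness 14
Sum = 0+2+8+14 = 24.
LPT 27, SPT 11, FIFO 24 → minimum 11.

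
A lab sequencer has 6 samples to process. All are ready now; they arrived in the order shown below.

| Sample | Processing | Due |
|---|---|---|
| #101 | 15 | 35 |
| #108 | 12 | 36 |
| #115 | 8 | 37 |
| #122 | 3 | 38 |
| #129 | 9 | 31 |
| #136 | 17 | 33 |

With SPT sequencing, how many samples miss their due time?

2

SPT (increasing processing time): #122 #115 #129 #108 #101 #136.
#122: 0→3, due 38, tardiness 0
#115: 3→11, due 37, tardiness 0
#129: 11→20, due 31, tardiness 0
#108: 20→32, due 36, tardiness 0
#101: 32→47, due 35, tardiness 12
#136: 47→64, due 33, tardiness 31
Late samples: 2.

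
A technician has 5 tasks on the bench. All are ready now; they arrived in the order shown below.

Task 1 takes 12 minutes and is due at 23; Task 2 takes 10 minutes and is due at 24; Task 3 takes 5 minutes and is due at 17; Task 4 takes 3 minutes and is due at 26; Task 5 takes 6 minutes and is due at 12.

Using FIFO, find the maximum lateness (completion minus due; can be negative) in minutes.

24

FIFO (arrival order): Task 1 Task 2 Task 3 Task 4 Task 5.
Task 1: 0→12, due 23, lateness -11
Task 2: 12→22, due 24, lateness -2
Task 3: 22→27, due 17, lateness 10
Task 4: 27→30, due 26, lateness 4
Task 5: 30→36, due 12, lateness 24
Maximum = 24.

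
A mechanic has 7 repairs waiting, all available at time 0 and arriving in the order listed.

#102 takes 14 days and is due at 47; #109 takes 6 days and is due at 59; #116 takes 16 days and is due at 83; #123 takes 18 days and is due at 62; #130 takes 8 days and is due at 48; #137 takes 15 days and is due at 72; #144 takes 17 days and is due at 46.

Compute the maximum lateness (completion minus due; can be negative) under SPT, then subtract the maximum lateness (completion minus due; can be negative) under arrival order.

-16

SPT (increasing processing time): #109 #130 #102 #137 #116 #144 #123.
#109: 0→6, due 59, lateness -53
#130: 6→14, due 48, lateness -34
#102: 14→28, due 47, lateness -19
#137: 28→43, due 72, lateness -29
#116: 43→59, due 83, lateness -24
#144: 59→76, due 46, lateness 30
#123: 76→94, due 62, lateness 32
Maximum = 32.
FIFO (arrival order): #102 #109 #116 #123 #130 #137 #144.
#102: 0→14, due 47, lateness -33
#109: 14→20, due 59, lateness -39
#116: 20→36, due 83, lateness -47
#123: 36→54, due 62, lateness -8
#130: 54→62, due 48, lateness 14
#137: 62→77, due 72, lateness 5
#144: 77→94, due 46, lateness 48
Maximum = 48.
Difference = 32 − 48 = -16.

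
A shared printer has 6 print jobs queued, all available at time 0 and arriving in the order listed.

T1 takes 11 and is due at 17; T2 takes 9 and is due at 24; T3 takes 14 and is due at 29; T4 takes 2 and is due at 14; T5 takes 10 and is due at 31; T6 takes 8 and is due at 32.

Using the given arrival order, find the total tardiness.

64

FIFO (arrival order): T1 T2 T3 T4 T5 T6.
T1: 0→11, due 17, tardiness 0
T2: 11→20, due 24, tardiness 0
T3: 20→34, due 29, tardiness 5
T4: 34→36, due 14, tardiness 22
T5: 36→46, due 31, tardiness 15
T6: 46→54, due 32, tardiness 22
Sum = 0+0+5+22+15+22 = 64.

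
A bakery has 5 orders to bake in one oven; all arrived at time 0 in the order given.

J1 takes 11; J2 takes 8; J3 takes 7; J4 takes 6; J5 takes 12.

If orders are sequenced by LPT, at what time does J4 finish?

44

LPT (decreasing processing time): J5 J1 J2 J3 J4.
J5: 0→12
J1: 12→23
J2: 23→31
J3: 31→38
J4: 38→44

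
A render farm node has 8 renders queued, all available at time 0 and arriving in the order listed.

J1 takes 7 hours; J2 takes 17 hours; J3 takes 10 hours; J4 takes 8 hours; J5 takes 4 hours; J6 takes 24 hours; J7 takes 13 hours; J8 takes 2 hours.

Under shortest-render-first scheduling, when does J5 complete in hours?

6

SPT (increasing processing time): J8 J5 J1 J4 J3 J7 J2 J6.
J8: 0→2
J5: 2→6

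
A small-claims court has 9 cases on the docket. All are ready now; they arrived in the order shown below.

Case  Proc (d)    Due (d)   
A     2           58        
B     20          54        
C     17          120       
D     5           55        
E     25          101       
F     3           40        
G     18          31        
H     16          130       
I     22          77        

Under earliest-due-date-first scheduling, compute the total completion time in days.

EDD (increasing due date): G F B D A I E C H.
G: 0→18
F: 18→21
B: 21→41
D: 41→46
A: 46→48
I: 48→70
E: 70→95
C: 95→112
H: 112→128
Sum = 18+21+41+46+48+70+95+112+128 = 579.

579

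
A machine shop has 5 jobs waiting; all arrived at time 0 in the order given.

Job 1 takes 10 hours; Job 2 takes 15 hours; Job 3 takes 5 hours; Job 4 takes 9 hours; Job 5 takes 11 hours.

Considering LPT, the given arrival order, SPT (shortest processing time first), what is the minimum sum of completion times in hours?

LPT (decreasing processing time): Job 2 Job 5 Job 1 Job 4 Job 3.
Job 2: 0→15
Job 5: 15→26
Job 1: 26→36
Job 4: 36→45
Job 3: 45→50
Sum = 15+26+36+45+50 = 172.
FIFO (arrival order): Job 1 Job 2 Job 3 Job 4 Job 5.
Job 1: 0→10
Job 2: 10→25
Job 3: 25→30
Job 4: 30→39
Job 5: 39→50
Sum = 10+25+30+39+50 = 154.
SPT (increasing processing time): Job 3 Job 4 Job 1 Job 5 Job 2.
Job 3: 0→5
Job 4: 5→14
Job 1: 14→24
Job 5: 24→35
Job 2: 35→50
Sum = 5+14+24+35+50 = 128.
LPT 172, FIFO 154, SPT 128 → minimum 128.

128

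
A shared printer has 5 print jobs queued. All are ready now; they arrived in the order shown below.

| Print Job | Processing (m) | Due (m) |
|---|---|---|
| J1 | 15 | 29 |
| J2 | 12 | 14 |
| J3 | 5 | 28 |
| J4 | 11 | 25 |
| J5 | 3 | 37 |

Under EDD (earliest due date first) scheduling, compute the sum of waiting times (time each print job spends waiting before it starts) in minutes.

106

EDD (increasing due date): J2 J4 J3 J1 J5.
J2: waits 0, runs 0→12
J4: waits 12, runs 12→23
J3: waits 23, runs 23→28
J1: waits 28, runs 28→43
J5: waits 43, runs 43→46
Sum = 0+12+23+28+43 = 106.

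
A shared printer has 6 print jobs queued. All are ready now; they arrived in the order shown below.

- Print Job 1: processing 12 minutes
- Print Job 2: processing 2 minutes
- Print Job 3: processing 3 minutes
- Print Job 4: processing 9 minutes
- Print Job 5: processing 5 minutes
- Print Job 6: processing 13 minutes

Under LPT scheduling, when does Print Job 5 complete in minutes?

LPT (decreasing processing time): Print Job 6 Print Job 1 Print Job 4 Print Job 5 Print Job 3 Print Job 2.
Print Job 6: 0→13
Print Job 1: 13→25
Print Job 4: 25→34
Print Job 5: 34→39

39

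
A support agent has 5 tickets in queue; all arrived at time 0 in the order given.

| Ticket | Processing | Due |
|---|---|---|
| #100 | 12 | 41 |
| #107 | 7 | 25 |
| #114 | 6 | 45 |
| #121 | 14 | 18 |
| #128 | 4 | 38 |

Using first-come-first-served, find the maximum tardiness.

FIFO (arrival order): #100 #107 #114 #121 #128.
#100: 0→12, due 41, tardiness 0
#107: 12→19, due 25, tardiness 0
#114: 19→25, due 45, tardiness 0
#121: 25→39, due 18, tardiness 21
#128: 39→43, due 38, tardiness 5
Maximum = 21.

21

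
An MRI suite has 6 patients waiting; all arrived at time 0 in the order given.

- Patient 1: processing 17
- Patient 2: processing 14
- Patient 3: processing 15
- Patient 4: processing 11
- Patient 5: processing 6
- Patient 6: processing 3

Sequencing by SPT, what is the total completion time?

181

SPT (increasing processing time): Patient 6 Patient 5 Patient 4 Patient 2 Patient 3 Patient 1.
Patient 6: 0→3
Patient 5: 3→9
Patient 4: 9→20
Patient 2: 20→34
Patient 3: 34→49
Patient 1: 49→66
Sum = 3+9+20+34+49+66 = 181.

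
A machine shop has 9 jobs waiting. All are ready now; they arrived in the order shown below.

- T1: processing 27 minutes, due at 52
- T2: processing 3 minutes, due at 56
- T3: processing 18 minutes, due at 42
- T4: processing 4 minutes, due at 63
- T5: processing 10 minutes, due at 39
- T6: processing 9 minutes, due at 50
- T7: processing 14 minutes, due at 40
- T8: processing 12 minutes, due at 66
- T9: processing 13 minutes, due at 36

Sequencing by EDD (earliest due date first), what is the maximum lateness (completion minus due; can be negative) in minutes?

44

EDD (increasing due date): T9 T5 T7 T3 T6 T1 T2 T4 T8.
T9: 0→13, due 36, lateness -23
T5: 13→23, due 39, lateness -16
T7: 23→37, due 40, lateness -3
T3: 37→55, due 42, lateness 13
T6: 55→64, due 50, lateness 14
T1: 64→91, due 52, lateness 39
T2: 91→94, due 56, lateness 38
T4: 94→98, due 63, lateness 35
T8: 98→110, due 66, lateness 44
Maximum = 44.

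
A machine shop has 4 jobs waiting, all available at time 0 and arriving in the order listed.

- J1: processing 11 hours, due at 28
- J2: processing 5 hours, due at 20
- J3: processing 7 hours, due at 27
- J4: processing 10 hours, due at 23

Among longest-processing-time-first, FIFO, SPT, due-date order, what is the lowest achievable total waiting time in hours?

39

LPT (decreasing processing time): J1 J4 J3 J2.
J1: waits 0, runs 0→11
J4: waits 11, runs 11→21
J3: waits 21, runs 21→28
J2: waits 28, runs 28→33
Sum = 0+11+21+28 = 60.
FIFO (arrival order): J1 J2 J3 J4.
J1: waits 0, runs 0→11
J2: waits 11, runs 11→16
J3: waits 16, runs 16→23
J4: waits 23, runs 23→33
Sum = 0+11+16+23 = 50.
SPT (increasing processing time): J2 J3 J4 J1.
J2: waits 0, runs 0→5
J3: waits 5, runs 5→12
J4: waits 12, runs 12→22
J1: waits 22, runs 22→33
Sum = 0+5+12+22 = 39.
EDD (increasing due date): J2 J4 J3 J1.
J2: waits 0, runs 0→5
J4: waits 5, runs 5→15
J3: waits 15, runs 15→22
J1: waits 22, runs 22→33
Sum = 0+5+15+22 = 42.
LPT 60, FIFO 50, SPT 39, EDD 42 → minimum 39.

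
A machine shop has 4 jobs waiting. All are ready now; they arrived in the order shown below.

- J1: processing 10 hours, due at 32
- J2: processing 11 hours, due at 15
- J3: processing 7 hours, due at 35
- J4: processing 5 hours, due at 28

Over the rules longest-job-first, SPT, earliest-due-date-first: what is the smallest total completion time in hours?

72

LPT (decreasing processing time): J2 J1 J3 J4.
J2: 0→11
J1: 11→21
J3: 21→28
J4: 28→33
Sum = 11+21+28+33 = 93.
SPT (increasing processing time): J4 J3 J1 J2.
J4: 0→5
J3: 5→12
J1: 12→22
J2: 22→33
Sum = 5+12+22+33 = 72.
EDD (increasing due date): J2 J4 J1 J3.
J2: 0→11
J4: 11→16
J1: 16→26
J3: 26→33
Sum = 11+16+26+33 = 86.
LPT 93, SPT 72, EDD 86 → minimum 72.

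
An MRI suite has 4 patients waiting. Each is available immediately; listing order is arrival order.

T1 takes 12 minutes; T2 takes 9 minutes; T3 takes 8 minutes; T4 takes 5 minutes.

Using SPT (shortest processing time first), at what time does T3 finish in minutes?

SPT (increasing processing time): T4 T3 T2 T1.
T4: 0→5
T3: 5→13

13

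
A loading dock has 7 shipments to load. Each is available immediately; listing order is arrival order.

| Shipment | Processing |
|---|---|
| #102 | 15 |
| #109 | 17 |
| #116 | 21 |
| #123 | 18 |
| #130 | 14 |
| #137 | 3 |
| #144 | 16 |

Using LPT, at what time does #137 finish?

LPT (decreasing processing time): #116 #123 #109 #144 #102 #130 #137.
#116: 0→21
#123: 21→39
#109: 39→56
#144: 56→72
#102: 72→87
#130: 87→101
#137: 101→104

104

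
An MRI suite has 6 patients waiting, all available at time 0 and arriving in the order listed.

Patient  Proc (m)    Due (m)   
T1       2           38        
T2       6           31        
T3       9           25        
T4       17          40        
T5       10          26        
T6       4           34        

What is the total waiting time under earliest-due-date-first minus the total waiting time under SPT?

41

EDD (increasing due date): T3 T5 T2 T6 T1 T4.
T3: waits 0, runs 0→9
T5: waits 9, runs 9→19
T2: waits 19, runs 19→25
T6: waits 25, runs 25→29
T1: waits 29, runs 29→31
T4: waits 31, runs 31→48
Sum = 0+9+19+25+29+31 = 113.
SPT (increasing processing time): T1 T6 T2 T3 T5 T4.
T1: waits 0, runs 0→2
T6: waits 2, runs 2→6
T2: waits 6, runs 6→12
T3: waits 12, runs 12→21
T5: waits 21, runs 21→31
T4: waits 31, runs 31→48
Sum = 0+2+6+12+21+31 = 72.
Difference = 113 − 72 = 41.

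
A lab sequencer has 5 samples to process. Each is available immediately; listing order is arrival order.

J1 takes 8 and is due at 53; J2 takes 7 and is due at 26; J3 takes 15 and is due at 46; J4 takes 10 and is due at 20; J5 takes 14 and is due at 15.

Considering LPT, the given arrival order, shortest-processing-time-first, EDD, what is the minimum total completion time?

LPT (decreasing processing time): J3 J5 J4 J1 J2.
J3: 0→15
J5: 15→29
J4: 29→39
J1: 39→47
J2: 47→54
Sum = 15+29+39+47+54 = 184.
FIFO (arrival order): J1 J2 J3 J4 J5.
J1: 0→8
J2: 8→15
J3: 15→30
J4: 30→40
J5: 40→54
Sum = 8+15+30+40+54 = 147.
SPT (increasing processing time): J2 J1 J4 J5 J3.
J2: 0→7
J1: 7→15
J4: 15→25
J5: 25→39
J3: 39→54
Sum = 7+15+25+39+54 = 140.
EDD (increasing due date): J5 J4 J2 J3 J1.
J5: 0→14
J4: 14→24
J2: 24→31
J3: 31→46
J1: 46→54
Sum = 14+24+31+46+54 = 169.
LPT 184, FIFO 147, SPT 140, EDD 169 → minimum 140.

140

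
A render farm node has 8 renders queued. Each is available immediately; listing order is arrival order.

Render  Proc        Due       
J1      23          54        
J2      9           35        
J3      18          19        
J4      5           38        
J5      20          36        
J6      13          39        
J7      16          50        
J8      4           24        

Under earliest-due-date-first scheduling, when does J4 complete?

EDD (increasing due date): J3 J8 J2 J5 J4 J6 J7 J1.
J3: 0→18
J8: 18→22
J2: 22→31
J5: 31→51
J4: 51→56

56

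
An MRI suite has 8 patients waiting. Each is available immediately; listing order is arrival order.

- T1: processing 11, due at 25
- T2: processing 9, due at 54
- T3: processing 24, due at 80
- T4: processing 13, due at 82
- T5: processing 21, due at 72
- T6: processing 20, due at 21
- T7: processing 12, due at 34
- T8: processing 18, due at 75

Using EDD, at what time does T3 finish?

EDD (increasing due date): T6 T1 T7 T2 T5 T8 T3 T4.
T6: 0→20
T1: 20→31
T7: 31→43
T2: 43→52
T5: 52→73
T8: 73→91
T3: 91→115

115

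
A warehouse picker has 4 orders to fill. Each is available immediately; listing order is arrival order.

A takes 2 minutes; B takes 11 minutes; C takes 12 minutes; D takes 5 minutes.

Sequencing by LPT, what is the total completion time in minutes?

93

LPT (decreasing processing time): C B D A.
C: 0→12
B: 12→23
D: 23→28
A: 28→30
Sum = 12+23+28+30 = 93.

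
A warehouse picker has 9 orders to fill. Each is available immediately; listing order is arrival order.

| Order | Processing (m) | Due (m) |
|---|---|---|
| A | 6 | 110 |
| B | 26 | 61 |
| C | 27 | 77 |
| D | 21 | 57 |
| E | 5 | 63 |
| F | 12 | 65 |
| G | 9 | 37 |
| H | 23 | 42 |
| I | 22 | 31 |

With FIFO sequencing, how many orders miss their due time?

6

FIFO (arrival order): A B C D E F G H I.
A: 0→6, due 110, tardiness 0
B: 6→32, due 61, tardiness 0
C: 32→59, due 77, tardiness 0
D: 59→80, due 57, tardiness 23
E: 80→85, due 63, tardiness 22
F: 85→97, due 65, tardiness 32
G: 97→106, due 37, tardiness 69
H: 106→129, due 42, tardiness 87
I: 129→151, due 31, tardiness 120
Late orders: 6.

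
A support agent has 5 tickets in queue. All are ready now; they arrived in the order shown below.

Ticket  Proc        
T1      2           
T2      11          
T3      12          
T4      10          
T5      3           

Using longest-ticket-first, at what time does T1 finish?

38

LPT (decreasing processing time): T3 T2 T4 T5 T1.
T3: 0→12
T2: 12→23
T4: 23→33
T5: 33→36
T1: 36→38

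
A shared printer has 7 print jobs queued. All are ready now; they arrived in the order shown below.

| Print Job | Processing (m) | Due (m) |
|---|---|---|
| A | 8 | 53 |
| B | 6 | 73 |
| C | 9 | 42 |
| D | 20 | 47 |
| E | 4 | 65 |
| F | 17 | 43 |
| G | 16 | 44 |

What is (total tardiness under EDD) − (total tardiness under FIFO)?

EDD (increasing due date): C F G D A E B.
C: 0→9, due 42, tardiness 0
F: 9→26, due 43, tardiness 0
G: 26→42, due 44, tardiness 0
D: 42→62, due 47, tardiness 15
A: 62→70, due 53, tardiness 17
E: 70→74, due 65, tardiness 9
B: 74→80, due 73, tardiness 7
Sum = 0+0+0+15+17+9+7 = 48.
FIFO (arrival order): A B C D E F G.
A: 0→8, due 53, tardiness 0
B: 8→14, due 73, tardiness 0
C: 14→23, due 42, tardiness 0
D: 23→43, due 47, tardiness 0
E: 43→47, due 65, tardiness 0
F: 47→64, due 43, tardiness 21
G: 64→80, due 44, tardiness 36
Sum = 0+0+0+0+0+21+36 = 57.
Difference = 48 − 57 = -9.

-9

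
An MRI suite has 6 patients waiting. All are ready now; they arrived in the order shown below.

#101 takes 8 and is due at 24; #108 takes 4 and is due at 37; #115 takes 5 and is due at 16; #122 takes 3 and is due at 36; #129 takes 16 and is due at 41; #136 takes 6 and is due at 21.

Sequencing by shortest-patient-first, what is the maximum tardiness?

SPT (increasing processing time): #122 #108 #115 #136 #101 #129.
#122: 0→3, due 36, tardiness 0
#108: 3→7, due 37, tardiness 0
#115: 7→12, due 16, tardiness 0
#136: 12→18, due 21, tardiness 0
#101: 18→26, due 24, tardiness 2
#129: 26→42, due 41, tardiness 1
Maximum = 2.

2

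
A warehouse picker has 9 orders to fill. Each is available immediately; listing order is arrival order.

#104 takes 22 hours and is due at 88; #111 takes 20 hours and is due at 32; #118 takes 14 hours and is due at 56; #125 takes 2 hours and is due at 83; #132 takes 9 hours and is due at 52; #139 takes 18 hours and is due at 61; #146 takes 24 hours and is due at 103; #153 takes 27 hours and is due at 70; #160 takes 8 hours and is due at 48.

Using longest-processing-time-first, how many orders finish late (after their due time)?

LPT (decreasing processing time): #153 #146 #104 #111 #139 #118 #132 #160 #125.
#153: 0→27, due 70, tardiness 0
#146: 27→51, due 103, tardiness 0
#104: 51→73, due 88, tardiness 0
#111: 73→93, due 32, tardiness 61
#139: 93→111, due 61, tardiness 50
#118: 111→125, due 56, tardiness 69
#132: 125→134, due 52, tardiness 82
#160: 134→142, due 48, tardiness 94
#125: 142→144, due 83, tardiness 61
Late orders: 6.

6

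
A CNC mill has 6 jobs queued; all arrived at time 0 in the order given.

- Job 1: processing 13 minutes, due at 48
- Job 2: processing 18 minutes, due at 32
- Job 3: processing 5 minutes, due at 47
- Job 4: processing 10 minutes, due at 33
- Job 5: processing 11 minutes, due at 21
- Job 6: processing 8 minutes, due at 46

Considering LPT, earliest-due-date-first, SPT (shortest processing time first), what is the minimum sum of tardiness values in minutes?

29

LPT (decreasing processing time): Job 2 Job 1 Job 5 Job 4 Job 6 Job 3.
Job 2: 0→18, due 32, tardiness 0
Job 1: 18→31, due 48, tardiness 0
Job 5: 31→42, due 21, tardiness 21
Job 4: 42→52, due 33, tardiness 19
Job 6: 52→60, due 46, tardiness 14
Job 3: 60→65, due 47, tardiness 18
Sum = 0+0+21+19+14+18 = 72.
EDD (increasing due date): Job 5 Job 2 Job 4 Job 6 Job 3 Job 1.
Job 5: 0→11, due 21, tardiness 0
Job 2: 11→29, due 32, tardiness 0
Job 4: 29→39, due 33, tardiness 6
Job 6: 39→47, due 46, tardiness 1
Job 3: 47→52, due 47, tardiness 5
Job 1: 52→65, due 48, tardiness 17
Sum = 0+0+6+1+5+17 = 29.
SPT (increasing processing time): Job 3 Job 6 Job 4 Job 5 Job 1 Job 2.
Job 3: 0→5, due 47, tardiness 0
Job 6: 5→13, due 46, tardiness 0
Job 4: 13→23, due 33, tardiness 0
Job 5: 23→34, due 21, tardiness 13
Job 1: 34→47, due 48, tardiness 0
Job 2: 47→65, due 32, tardiness 33
Sum = 0+0+0+13+0+33 = 46.
LPT 72, EDD 29, SPT 46 → minimum 29.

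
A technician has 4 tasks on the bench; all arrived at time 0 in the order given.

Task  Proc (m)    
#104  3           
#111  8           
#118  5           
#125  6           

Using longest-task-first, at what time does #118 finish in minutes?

LPT (decreasing processing time): #111 #125 #118 #104.
#111: 0→8
#125: 8→14
#118: 14→19

19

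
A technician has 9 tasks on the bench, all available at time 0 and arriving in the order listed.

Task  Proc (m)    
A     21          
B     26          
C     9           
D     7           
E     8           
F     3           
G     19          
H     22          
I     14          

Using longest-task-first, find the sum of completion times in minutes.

LPT (decreasing processing time): B H A G I C E D F.
B: 0→26
H: 26→48
A: 48→69
G: 69→88
I: 88→102
C: 102→111
E: 111→119
D: 119→126
F: 126→129
Sum = 26+48+69+88+102+111+119+126+129 = 818.

818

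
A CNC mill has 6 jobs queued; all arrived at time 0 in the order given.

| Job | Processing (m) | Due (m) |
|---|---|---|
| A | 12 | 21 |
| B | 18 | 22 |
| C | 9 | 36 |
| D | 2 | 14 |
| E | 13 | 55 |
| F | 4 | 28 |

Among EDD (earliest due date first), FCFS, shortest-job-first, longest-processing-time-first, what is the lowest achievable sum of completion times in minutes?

EDD (increasing due date): D A B F C E.
D: 0→2
A: 2→14
B: 14→32
F: 32→36
C: 36→45
E: 45→58
Sum = 2+14+32+36+45+58 = 187.
FIFO (arrival order): A B C D E F.
A: 0→12
B: 12→30
C: 30→39
D: 39→41
E: 41→54
F: 54→58
Sum = 12+30+39+41+54+58 = 234.
SPT (increasing processing time): D F C A E B.
D: 0→2
F: 2→6
C: 6→15
A: 15→27
E: 27→40
B: 40→58
Sum = 2+6+15+27+40+58 = 148.
LPT (decreasing processing time): B E A C F D.
B: 0→18
E: 18→31
A: 31→43
C: 43→52
F: 52→56
D: 56→58
Sum = 18+31+43+52+56+58 = 258.
EDD 187, FIFO 234, SPT 148, LPT 258 → minimum 148.

148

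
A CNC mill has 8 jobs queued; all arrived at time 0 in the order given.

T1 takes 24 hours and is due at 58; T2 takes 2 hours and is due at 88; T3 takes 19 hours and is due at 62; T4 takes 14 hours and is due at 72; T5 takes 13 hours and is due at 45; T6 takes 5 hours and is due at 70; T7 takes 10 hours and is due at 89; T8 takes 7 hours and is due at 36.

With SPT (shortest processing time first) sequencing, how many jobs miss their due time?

SPT (increasing processing time): T2 T6 T8 T7 T5 T4 T3 T1.
T2: 0→2, due 88, tardiness 0
T6: 2→7, due 70, tardiness 0
T8: 7→14, due 36, tardiness 0
T7: 14→24, due 89, tardiness 0
T5: 24→37, due 45, tardiness 0
T4: 37→51, due 72, tardiness 0
T3: 51→70, due 62, tardiness 8
T1: 70→94, due 58, tardiness 36
Late jobs: 2.

2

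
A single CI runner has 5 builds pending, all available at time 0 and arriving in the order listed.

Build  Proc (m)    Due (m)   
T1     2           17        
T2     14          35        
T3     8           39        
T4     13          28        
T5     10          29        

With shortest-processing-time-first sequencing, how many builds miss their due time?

2

SPT (increasing processing time): T1 T3 T5 T4 T2.
T1: 0→2, due 17, tardiness 0
T3: 2→10, due 39, tardiness 0
T5: 10→20, due 29, tardiness 0
T4: 20→33, due 28, tardiness 5
T2: 33→47, due 35, tardiness 12
Late builds: 2.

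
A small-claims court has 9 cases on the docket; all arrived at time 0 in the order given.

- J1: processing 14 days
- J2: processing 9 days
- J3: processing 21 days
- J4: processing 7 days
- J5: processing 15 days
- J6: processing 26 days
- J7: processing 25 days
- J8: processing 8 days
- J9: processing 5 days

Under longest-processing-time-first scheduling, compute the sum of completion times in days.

820

LPT (decreasing processing time): J6 J7 J3 J5 J1 J2 J8 J4 J9.
J6: 0→26
J7: 26→51
J3: 51→72
J5: 72→87
J1: 87→101
J2: 101→110
J8: 110→118
J4: 118→125
J9: 125→130
Sum = 26+51+72+87+101+110+118+125+130 = 820.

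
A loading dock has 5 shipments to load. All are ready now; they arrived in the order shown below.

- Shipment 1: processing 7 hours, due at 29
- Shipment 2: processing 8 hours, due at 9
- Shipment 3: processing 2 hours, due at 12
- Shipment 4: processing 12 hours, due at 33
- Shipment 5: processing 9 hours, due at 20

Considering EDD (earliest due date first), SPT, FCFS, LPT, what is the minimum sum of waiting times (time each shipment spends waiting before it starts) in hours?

EDD (increasing due date): Shipment 2 Shipment 3 Shipment 5 Shipment 1 Shipment 4.
Shipment 2: waits 0, runs 0→8
Shipment 3: waits 8, runs 8→10
Shipment 5: waits 10, runs 10→19
Shipment 1: waits 19, runs 19→26
Shipment 4: waits 26, runs 26→38
Sum = 0+8+10+19+26 = 63.
SPT (increasing processing time): Shipment 3 Shipment 1 Shipment 2 Shipment 5 Shipment 4.
Shipment 3: waits 0, runs 0→2
Shipment 1: waits 2, runs 2→9
Shipment 2: waits 9, runs 9→17
Shipment 5: waits 17, runs 17→26
Shipment 4: waits 26, runs 26→38
Sum = 0+2+9+17+26 = 54.
FIFO (arrival order): Shipment 1 Shipment 2 Shipment 3 Shipment 4 Shipment 5.
Shipment 1: waits 0, runs 0→7
Shipment 2: waits 7, runs 7→15
Shipment 3: waits 15, runs 15→17
Shipment 4: waits 17, runs 17→29
Shipment 5: waits 29, runs 29→38
Sum = 0+7+15+17+29 = 68.
LPT (decreasing processing time): Shipment 4 Shipment 5 Shipment 2 Shipment 1 Shipment 3.
Shipment 4: waits 0, runs 0→12
Shipment 5: waits 12, runs 12→21
Shipment 2: waits 21, runs 21→29
Shipment 1: waits 29, runs 29→36
Shipment 3: waits 36, runs 36→38
Sum = 0+12+21+29+36 = 98.
EDD 63, SPT 54, FIFO 68, LPT 98 → minimum 54.

54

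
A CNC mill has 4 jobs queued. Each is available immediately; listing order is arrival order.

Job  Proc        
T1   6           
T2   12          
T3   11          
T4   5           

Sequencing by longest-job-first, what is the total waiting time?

64

LPT (decreasing processing time): T2 T3 T1 T4.
T2: waits 0, runs 0→12
T3: waits 12, runs 12→23
T1: waits 23, runs 23→29
T4: waits 29, runs 29→34
Sum = 0+12+23+29 = 64.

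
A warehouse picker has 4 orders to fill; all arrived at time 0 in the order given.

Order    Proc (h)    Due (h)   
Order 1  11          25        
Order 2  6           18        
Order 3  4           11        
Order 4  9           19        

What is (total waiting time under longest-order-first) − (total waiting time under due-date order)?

LPT (decreasing processing time): Order 1 Order 4 Order 2 Order 3.
Order 1: waits 0, runs 0→11
Order 4: waits 11, runs 11→20
Order 2: waits 20, runs 20→26
Order 3: waits 26, runs 26→30
Sum = 0+11+20+26 = 57.
EDD (increasing due date): Order 3 Order 2 Order 4 Order 1.
Order 3: waits 0, runs 0→4
Order 2: waits 4, runs 4→10
Order 4: waits 10, runs 10→19
Order 1: waits 19, runs 19→30
Sum = 0+4+10+19 = 33.
Difference = 57 − 33 = 24.

24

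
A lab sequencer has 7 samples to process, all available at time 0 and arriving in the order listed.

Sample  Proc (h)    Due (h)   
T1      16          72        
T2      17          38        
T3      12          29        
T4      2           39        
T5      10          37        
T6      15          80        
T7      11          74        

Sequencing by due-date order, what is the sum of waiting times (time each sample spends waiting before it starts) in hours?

EDD (increasing due date): T3 T5 T2 T4 T1 T7 T6.
T3: waits 0, runs 0→12
T5: waits 12, runs 12→22
T2: waits 22, runs 22→39
T4: waits 39, runs 39→41
T1: waits 41, runs 41→57
T7: waits 57, runs 57→68
T6: waits 68, runs 68→83
Sum = 0+12+22+39+41+57+68 = 239.

239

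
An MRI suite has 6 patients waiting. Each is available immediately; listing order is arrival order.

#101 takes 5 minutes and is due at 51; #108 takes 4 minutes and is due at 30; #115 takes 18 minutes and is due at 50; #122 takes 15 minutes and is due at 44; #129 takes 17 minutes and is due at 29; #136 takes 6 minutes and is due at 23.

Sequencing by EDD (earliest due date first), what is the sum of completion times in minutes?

EDD (increasing due date): #136 #129 #108 #122 #115 #101.
#136: 0→6
#129: 6→23
#108: 23→27
#122: 27→42
#115: 42→60
#101: 60→65
Sum = 6+23+27+42+60+65 = 223.

223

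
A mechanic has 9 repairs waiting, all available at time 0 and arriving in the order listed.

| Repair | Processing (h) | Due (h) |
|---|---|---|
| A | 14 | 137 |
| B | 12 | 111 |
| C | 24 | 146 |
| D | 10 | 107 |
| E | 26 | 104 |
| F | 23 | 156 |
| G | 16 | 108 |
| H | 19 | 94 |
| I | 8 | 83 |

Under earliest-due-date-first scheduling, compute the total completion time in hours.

EDD (increasing due date): I H E D G B A C F.
I: 0→8
H: 8→27
E: 27→53
D: 53→63
G: 63→79
B: 79→91
A: 91→105
C: 105→129
F: 129→152
Sum = 8+27+53+63+79+91+105+129+152 = 707.

707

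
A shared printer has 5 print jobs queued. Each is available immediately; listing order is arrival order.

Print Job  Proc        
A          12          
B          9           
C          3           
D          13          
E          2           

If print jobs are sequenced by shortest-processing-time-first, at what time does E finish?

2

SPT (increasing processing time): E C B A D.
E: 0→2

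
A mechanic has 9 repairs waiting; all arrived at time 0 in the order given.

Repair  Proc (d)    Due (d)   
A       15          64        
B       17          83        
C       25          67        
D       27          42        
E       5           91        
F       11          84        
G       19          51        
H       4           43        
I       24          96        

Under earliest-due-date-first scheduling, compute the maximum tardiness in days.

51

EDD (increasing due date): D H G A C B F E I.
D: 0→27, due 42, tardiness 0
H: 27→31, due 43, tardiness 0
G: 31→50, due 51, tardiness 0
A: 50→65, due 64, tardiness 1
C: 65→90, due 67, tardiness 23
B: 90→107, due 83, tardiness 24
F: 107→118, due 84, tardiness 34
E: 118→123, due 91, tardiness 32
I: 123→147, due 96, tardiness 51
Maximum = 51.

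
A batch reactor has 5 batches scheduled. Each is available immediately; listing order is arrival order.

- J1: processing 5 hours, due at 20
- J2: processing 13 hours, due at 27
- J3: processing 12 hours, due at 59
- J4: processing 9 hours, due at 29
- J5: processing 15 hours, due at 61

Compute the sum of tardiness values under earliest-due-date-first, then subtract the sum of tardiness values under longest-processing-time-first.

EDD (increasing due date): J1 J2 J4 J3 J5.
J1: 0→5, due 20, tardiness 0
J2: 5→18, due 27, tardiness 0
J4: 18→27, due 29, tardiness 0
J3: 27→39, due 59, tardiness 0
J5: 39→54, due 61, tardiness 0
Sum = 0+0+0+0+0 = 0.
LPT (decreasing processing time): J5 J2 J3 J4 J1.
J5: 0→15, due 61, tardiness 0
J2: 15→28, due 27, tardiness 1
J3: 28→40, due 59, tardiness 0
J4: 40→49, due 29, tardiness 20
J1: 49→54, due 20, tardiness 34
Sum = 0+1+0+20+34 = 55.
Difference = 0 − 55 = -55.

-55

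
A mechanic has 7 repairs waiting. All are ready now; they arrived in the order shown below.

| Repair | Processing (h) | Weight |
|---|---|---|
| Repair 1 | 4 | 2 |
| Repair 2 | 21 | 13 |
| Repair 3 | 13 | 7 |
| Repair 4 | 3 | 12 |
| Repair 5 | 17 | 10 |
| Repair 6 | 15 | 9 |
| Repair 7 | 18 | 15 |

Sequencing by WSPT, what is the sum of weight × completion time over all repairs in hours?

2941

WSPT (decreasing weight/processing-time ratio): Repair 4 Repair 7 Repair 2 Repair 6 Repair 5 Repair 3 Repair 1.
Repair 4: finishes 3, weight 12, w·C = 36
Repair 7: finishes 21, weight 15, w·C = 315
Repair 2: finishes 42, weight 13, w·C = 546
Repair 6: finishes 57, weight 9, w·C = 513
Repair 5: finishes 74, weight 10, w·C = 740
Repair 3: finishes 87, weight 7, w·C = 609
Repair 1: finishes 91, weight 2, w·C = 182
Sum = 36+315+546+513+740+609+182 = 2941.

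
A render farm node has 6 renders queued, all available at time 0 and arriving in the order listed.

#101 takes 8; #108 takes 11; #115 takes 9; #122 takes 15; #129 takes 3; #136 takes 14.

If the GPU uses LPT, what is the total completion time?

LPT (decreasing processing time): #122 #136 #108 #115 #101 #129.
#122: 0→15
#136: 15→29
#108: 29→40
#115: 40→49
#101: 49→57
#129: 57→60
Sum = 15+29+40+49+57+60 = 250.

250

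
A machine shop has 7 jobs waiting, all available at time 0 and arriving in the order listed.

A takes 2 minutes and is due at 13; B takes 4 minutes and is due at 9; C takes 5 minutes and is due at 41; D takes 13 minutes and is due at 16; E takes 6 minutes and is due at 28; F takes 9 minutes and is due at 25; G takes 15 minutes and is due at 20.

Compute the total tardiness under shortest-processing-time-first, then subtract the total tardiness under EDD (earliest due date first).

-11

SPT (increasing processing time): A B C E F D G.
A: 0→2, due 13, tardiness 0
B: 2→6, due 9, tardiness 0
C: 6→11, due 41, tardiness 0
E: 11→17, due 28, tardiness 0
F: 17→26, due 25, tardiness 1
D: 26→39, due 16, tardiness 23
G: 39→54, due 20, tardiness 34
Sum = 0+0+0+0+1+23+34 = 58.
EDD (increasing due date): B A D G F E C.
B: 0→4, due 9, tardiness 0
A: 4→6, due 13, tardiness 0
D: 6→19, due 16, tardiness 3
G: 19→34, due 20, tardiness 14
F: 34→43, due 25, tardiness 18
E: 43→49, due 28, tardiness 21
C: 49→54, due 41, tardiness 13
Sum = 0+0+3+14+18+21+13 = 69.
Difference = 58 − 69 = -11.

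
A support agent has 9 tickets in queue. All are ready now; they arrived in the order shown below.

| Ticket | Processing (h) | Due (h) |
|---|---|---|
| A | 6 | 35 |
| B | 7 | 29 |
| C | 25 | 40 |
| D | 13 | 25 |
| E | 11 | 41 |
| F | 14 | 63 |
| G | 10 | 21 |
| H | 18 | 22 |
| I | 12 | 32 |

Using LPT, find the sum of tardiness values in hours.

412

LPT (decreasing processing time): C H F D I E G B A.
C: 0→25, due 40, tardiness 0
H: 25→43, due 22, tardiness 21
F: 43→57, due 63, tardiness 0
D: 57→70, due 25, tardiness 45
I: 70→82, due 32, tardiness 50
E: 82→93, due 41, tardiness 52
G: 93→103, due 21, tardiness 82
B: 103→110, due 29, tardiness 81
A: 110→116, due 35, tardiness 81
Sum = 0+21+0+45+50+52+82+81+81 = 412.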